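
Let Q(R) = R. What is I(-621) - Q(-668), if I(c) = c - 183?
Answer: -136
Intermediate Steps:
I(c) = -183 + c
I(-621) - Q(-668) = (-183 - 621) - 1*(-668) = -804 + 668 = -136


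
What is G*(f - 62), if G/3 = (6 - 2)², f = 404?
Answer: 16416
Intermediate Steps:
G = 48 (G = 3*(6 - 2)² = 3*4² = 3*16 = 48)
G*(f - 62) = 48*(404 - 62) = 48*342 = 16416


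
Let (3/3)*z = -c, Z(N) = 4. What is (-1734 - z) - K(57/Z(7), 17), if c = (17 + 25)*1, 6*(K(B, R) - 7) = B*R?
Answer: -13915/8 ≈ -1739.4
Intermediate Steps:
K(B, R) = 7 + B*R/6 (K(B, R) = 7 + (B*R)/6 = 7 + B*R/6)
c = 42 (c = 42*1 = 42)
z = -42 (z = -1*42 = -42)
(-1734 - z) - K(57/Z(7), 17) = (-1734 - 1*(-42)) - (7 + (⅙)*(57/4)*17) = (-1734 + 42) - (7 + (⅙)*(57*(¼))*17) = -1692 - (7 + (⅙)*(57/4)*17) = -1692 - (7 + 323/8) = -1692 - 1*379/8 = -1692 - 379/8 = -13915/8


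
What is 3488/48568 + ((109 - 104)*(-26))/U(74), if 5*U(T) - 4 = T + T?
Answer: -1939939/461396 ≈ -4.2045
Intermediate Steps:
U(T) = 4/5 + 2*T/5 (U(T) = 4/5 + (T + T)/5 = 4/5 + (2*T)/5 = 4/5 + 2*T/5)
3488/48568 + ((109 - 104)*(-26))/U(74) = 3488/48568 + ((109 - 104)*(-26))/(4/5 + (2/5)*74) = 3488*(1/48568) + (5*(-26))/(4/5 + 148/5) = 436/6071 - 130/152/5 = 436/6071 - 130*5/152 = 436/6071 - 325/76 = -1939939/461396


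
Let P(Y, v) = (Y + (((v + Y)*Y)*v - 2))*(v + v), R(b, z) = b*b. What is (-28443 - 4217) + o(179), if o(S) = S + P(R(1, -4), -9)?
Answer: -33759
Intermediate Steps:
R(b, z) = b²
P(Y, v) = 2*v*(-2 + Y + Y*v*(Y + v)) (P(Y, v) = (Y + (((Y + v)*Y)*v - 2))*(2*v) = (Y + ((Y*(Y + v))*v - 2))*(2*v) = (Y + (Y*v*(Y + v) - 2))*(2*v) = (Y + (-2 + Y*v*(Y + v)))*(2*v) = (-2 + Y + Y*v*(Y + v))*(2*v) = 2*v*(-2 + Y + Y*v*(Y + v)))
o(S) = -1278 + S (o(S) = S + 2*(-9)*(-2 + 1² + 1²*(-9)² - 9*(1²)²) = S + 2*(-9)*(-2 + 1 + 1*81 - 9*1²) = S + 2*(-9)*(-2 + 1 + 81 - 9*1) = S + 2*(-9)*(-2 + 1 + 81 - 9) = S + 2*(-9)*71 = S - 1278 = -1278 + S)
(-28443 - 4217) + o(179) = (-28443 - 4217) + (-1278 + 179) = -32660 - 1099 = -33759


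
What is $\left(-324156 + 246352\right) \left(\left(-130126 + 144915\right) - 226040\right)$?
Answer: $16436172804$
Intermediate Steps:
$\left(-324156 + 246352\right) \left(\left(-130126 + 144915\right) - 226040\right) = - 77804 \left(14789 - 226040\right) = \left(-77804\right) \left(-211251\right) = 16436172804$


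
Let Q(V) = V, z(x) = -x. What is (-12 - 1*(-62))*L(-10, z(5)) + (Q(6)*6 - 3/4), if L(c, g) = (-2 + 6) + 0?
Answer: 941/4 ≈ 235.25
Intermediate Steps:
L(c, g) = 4 (L(c, g) = 4 + 0 = 4)
(-12 - 1*(-62))*L(-10, z(5)) + (Q(6)*6 - 3/4) = (-12 - 1*(-62))*4 + (6*6 - 3/4) = (-12 + 62)*4 + (36 - 3*¼) = 50*4 + (36 - ¾) = 200 + 141/4 = 941/4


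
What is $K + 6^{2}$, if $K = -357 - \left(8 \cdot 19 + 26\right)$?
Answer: $-499$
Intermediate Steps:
$K = -535$ ($K = -357 - \left(152 + 26\right) = -357 - 178 = -535$)
$K + 6^{2} = -535 + 6^{2} = -535 + 36 = -499$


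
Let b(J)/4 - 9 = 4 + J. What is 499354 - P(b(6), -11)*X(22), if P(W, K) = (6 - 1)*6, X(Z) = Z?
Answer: 498694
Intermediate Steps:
b(J) = 52 + 4*J (b(J) = 36 + 4*(4 + J) = 36 + (16 + 4*J) = 52 + 4*J)
P(W, K) = 30 (P(W, K) = 5*6 = 30)
499354 - P(b(6), -11)*X(22) = 499354 - 30*22 = 499354 - 1*660 = 499354 - 660 = 498694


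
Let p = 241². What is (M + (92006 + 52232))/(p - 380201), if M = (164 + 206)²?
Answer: -140569/161060 ≈ -0.87277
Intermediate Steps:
p = 58081
M = 136900 (M = 370² = 136900)
(M + (92006 + 52232))/(p - 380201) = (136900 + (92006 + 52232))/(58081 - 380201) = (136900 + 144238)/(-322120) = 281138*(-1/322120) = -140569/161060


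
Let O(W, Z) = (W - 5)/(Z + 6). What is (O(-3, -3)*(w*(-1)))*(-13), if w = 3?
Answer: -104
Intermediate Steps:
O(W, Z) = (-5 + W)/(6 + Z)
(O(-3, -3)*(w*(-1)))*(-13) = (((-5 - 3)/(6 - 3))*(3*(-1)))*(-13) = ((-8/3)*(-3))*(-13) = (((⅓)*(-8))*(-3))*(-13) = -8/3*(-3)*(-13) = 8*(-13) = -104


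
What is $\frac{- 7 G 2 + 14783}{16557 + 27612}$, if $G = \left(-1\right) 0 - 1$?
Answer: $\frac{14797}{44169} \approx 0.33501$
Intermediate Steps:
$G = -1$ ($G = 0 - 1 = -1$)
$\frac{- 7 G 2 + 14783}{16557 + 27612} = \frac{\left(-7\right) \left(-1\right) 2 + 14783}{16557 + 27612} = \frac{7 \cdot 2 + 14783}{44169} = \left(14 + 14783\right) \frac{1}{44169} = 14797 \cdot \frac{1}{44169} = \frac{14797}{44169}$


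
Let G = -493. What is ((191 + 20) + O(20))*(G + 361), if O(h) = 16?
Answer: -29964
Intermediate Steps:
((191 + 20) + O(20))*(G + 361) = ((191 + 20) + 16)*(-493 + 361) = (211 + 16)*(-132) = 227*(-132) = -29964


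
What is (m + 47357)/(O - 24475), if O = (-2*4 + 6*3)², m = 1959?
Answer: -49316/24375 ≈ -2.0232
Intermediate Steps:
O = 100 (O = (-8 + 18)² = 10² = 100)
(m + 47357)/(O - 24475) = (1959 + 47357)/(100 - 24475) = 49316/(-24375) = 49316*(-1/24375) = -49316/24375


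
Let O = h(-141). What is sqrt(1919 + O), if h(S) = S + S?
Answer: sqrt(1637) ≈ 40.460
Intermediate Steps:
h(S) = 2*S
O = -282 (O = 2*(-141) = -282)
sqrt(1919 + O) = sqrt(1919 - 282) = sqrt(1637)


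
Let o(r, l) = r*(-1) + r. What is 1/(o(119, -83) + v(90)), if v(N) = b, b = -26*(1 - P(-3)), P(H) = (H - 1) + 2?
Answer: -1/78 ≈ -0.012821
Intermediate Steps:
P(H) = 1 + H (P(H) = (-1 + H) + 2 = 1 + H)
o(r, l) = 0 (o(r, l) = -r + r = 0)
b = -78 (b = -26*(1 - (1 - 3)) = -26*(1 - 1*(-2)) = -26*(1 + 2) = -26*3 = -78)
v(N) = -78
1/(o(119, -83) + v(90)) = 1/(0 - 78) = 1/(-78) = -1/78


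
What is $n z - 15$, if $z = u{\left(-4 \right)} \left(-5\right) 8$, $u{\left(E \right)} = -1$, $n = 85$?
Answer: $3385$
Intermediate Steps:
$z = 40$ ($z = \left(-1\right) \left(-5\right) 8 = 5 \cdot 8 = 40$)
$n z - 15 = 85 \cdot 40 - 15 = 3400 - 15 = 3385$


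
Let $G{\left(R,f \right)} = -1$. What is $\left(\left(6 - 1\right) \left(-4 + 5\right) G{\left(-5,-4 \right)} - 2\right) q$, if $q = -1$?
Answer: $7$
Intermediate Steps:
$\left(\left(6 - 1\right) \left(-4 + 5\right) G{\left(-5,-4 \right)} - 2\right) q = \left(\left(6 - 1\right) \left(-4 + 5\right) \left(-1\right) - 2\right) \left(-1\right) = \left(5 \cdot 1 \left(-1\right) - 2\right) \left(-1\right) = \left(5 \left(-1\right) - 2\right) \left(-1\right) = \left(-5 - 2\right) \left(-1\right) = \left(-7\right) \left(-1\right) = 7$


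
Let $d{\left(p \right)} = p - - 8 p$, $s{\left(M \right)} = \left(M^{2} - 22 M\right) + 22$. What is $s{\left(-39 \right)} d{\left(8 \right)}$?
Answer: $172872$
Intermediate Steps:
$s{\left(M \right)} = 22 + M^{2} - 22 M$
$d{\left(p \right)} = 9 p$ ($d{\left(p \right)} = p + 8 p = 9 p$)
$s{\left(-39 \right)} d{\left(8 \right)} = \left(22 + \left(-39\right)^{2} - -858\right) 9 \cdot 8 = \left(22 + 1521 + 858\right) 72 = 2401 \cdot 72 = 172872$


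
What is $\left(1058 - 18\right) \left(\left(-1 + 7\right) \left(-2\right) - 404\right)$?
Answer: $-432640$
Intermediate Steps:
$\left(1058 - 18\right) \left(\left(-1 + 7\right) \left(-2\right) - 404\right) = 1040 \left(6 \left(-2\right) - 404\right) = 1040 \left(-12 - 404\right) = 1040 \left(-416\right) = -432640$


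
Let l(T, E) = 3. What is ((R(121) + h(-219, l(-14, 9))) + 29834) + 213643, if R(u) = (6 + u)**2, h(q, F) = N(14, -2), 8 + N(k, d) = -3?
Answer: 259595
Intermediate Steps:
N(k, d) = -11 (N(k, d) = -8 - 3 = -11)
h(q, F) = -11
((R(121) + h(-219, l(-14, 9))) + 29834) + 213643 = (((6 + 121)**2 - 11) + 29834) + 213643 = ((127**2 - 11) + 29834) + 213643 = ((16129 - 11) + 29834) + 213643 = (16118 + 29834) + 213643 = 45952 + 213643 = 259595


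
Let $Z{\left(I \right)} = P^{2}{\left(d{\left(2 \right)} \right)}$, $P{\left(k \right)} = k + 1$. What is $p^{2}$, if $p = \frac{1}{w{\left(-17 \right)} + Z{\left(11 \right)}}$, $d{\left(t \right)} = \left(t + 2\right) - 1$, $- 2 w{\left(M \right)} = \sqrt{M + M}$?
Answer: $\frac{4}{\left(32 - i \sqrt{34}\right)^{2}} \approx 0.0035377 + 0.0013335 i$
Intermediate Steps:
$w{\left(M \right)} = - \frac{\sqrt{2} \sqrt{M}}{2}$ ($w{\left(M \right)} = - \frac{\sqrt{M + M}}{2} = - \frac{\sqrt{2 M}}{2} = - \frac{\sqrt{2} \sqrt{M}}{2}$)
$d{\left(t \right)} = 1 + t$ ($d{\left(t \right)} = \left(2 + t\right) - 1 = 1 + t$)
$P{\left(k \right)} = 1 + k$
$Z{\left(I \right)} = 16$ ($Z{\left(I \right)} = \left(1 + \left(1 + 2\right)\right)^{2} = \left(1 + 3\right)^{2} = 4^{2} = 16$)
$p = \frac{1}{16 - \frac{i \sqrt{34}}{2}}$ ($p = \frac{1}{- \frac{\sqrt{2} \sqrt{-17}}{2} + 16} = \frac{1}{- \frac{\sqrt{2} i \sqrt{17}}{2} + 16} = \frac{1}{- \frac{i \sqrt{34}}{2} + 16} = \frac{1}{16 - \frac{i \sqrt{34}}{2}} \approx 0.060492 + 0.011023 i$)
$p^{2} = \left(\frac{32}{529} + \frac{i \sqrt{34}}{529}\right)^{2}$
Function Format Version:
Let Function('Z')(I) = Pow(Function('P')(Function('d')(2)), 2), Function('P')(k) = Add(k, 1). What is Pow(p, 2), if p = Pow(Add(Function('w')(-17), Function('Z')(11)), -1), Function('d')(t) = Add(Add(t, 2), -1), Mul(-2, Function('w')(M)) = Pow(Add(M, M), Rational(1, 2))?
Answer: Mul(4, Pow(Add(32, Mul(-1, I, Pow(34, Rational(1, 2)))), -2)) ≈ Add(0.0035377, Mul(0.0013335, I))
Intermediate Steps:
Function('w')(M) = Mul(Rational(-1, 2), Pow(2, Rational(1, 2)), Pow(M, Rational(1, 2))) (Function('w')(M) = Mul(Rational(-1, 2), Pow(Add(M, M), Rational(1, 2))) = Mul(Rational(-1, 2), Pow(Mul(2, M), Rational(1, 2))) = Mul(Rational(-1, 2), Mul(Pow(2, Rational(1, 2)), Pow(M, Rational(1, 2)))) = Mul(Rational(-1, 2), Pow(2, Rational(1, 2)), Pow(M, Rational(1, 2))))
Function('d')(t) = Add(1, t) (Function('d')(t) = Add(Add(2, t), -1) = Add(1, t))
Function('P')(k) = Add(1, k)
Function('Z')(I) = 16 (Function('Z')(I) = Pow(Add(1, Add(1, 2)), 2) = Pow(Add(1, 3), 2) = Pow(4, 2) = 16)
p = Pow(Add(16, Mul(Rational(-1, 2), I, Pow(34, Rational(1, 2)))), -1) (p = Pow(Add(Mul(Rational(-1, 2), Pow(2, Rational(1, 2)), Pow(-17, Rational(1, 2))), 16), -1) = Pow(Add(Mul(Rational(-1, 2), Pow(2, Rational(1, 2)), Mul(I, Pow(17, Rational(1, 2)))), 16), -1) = Pow(Add(Mul(Rational(-1, 2), I, Pow(34, Rational(1, 2))), 16), -1) = Pow(Add(16, Mul(Rational(-1, 2), I, Pow(34, Rational(1, 2)))), -1) ≈ Add(0.060492, Mul(0.011023, I)))
Pow(p, 2) = Pow(Add(Rational(32, 529), Mul(Rational(1, 529), I, Pow(34, Rational(1, 2)))), 2)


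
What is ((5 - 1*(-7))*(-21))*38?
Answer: -9576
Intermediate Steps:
((5 - 1*(-7))*(-21))*38 = ((5 + 7)*(-21))*38 = (12*(-21))*38 = -252*38 = -9576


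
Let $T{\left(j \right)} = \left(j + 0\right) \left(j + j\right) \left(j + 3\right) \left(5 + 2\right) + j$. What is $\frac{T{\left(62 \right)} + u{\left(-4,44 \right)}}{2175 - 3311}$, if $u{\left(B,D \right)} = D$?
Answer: $- \frac{1749073}{568} \approx -3079.4$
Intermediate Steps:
$T{\left(j \right)} = j + 2 j^{2} \left(21 + 7 j\right)$ ($T{\left(j \right)} = j 2 j \left(3 + j\right) 7 + j = 2 j^{2} \left(21 + 7 j\right) + j = j + 2 j^{2} \left(21 + 7 j\right)$)
$\frac{T{\left(62 \right)} + u{\left(-4,44 \right)}}{2175 - 3311} = \frac{62 \left(1 + 14 \cdot 62^{2} + 42 \cdot 62\right) + 44}{2175 - 3311} = \frac{62 \left(1 + 14 \cdot 3844 + 2604\right) + 44}{2175 - 3311} = \frac{62 \left(1 + 53816 + 2604\right) + 44}{-1136} = \left(62 \cdot 56421 + 44\right) \left(- \frac{1}{1136}\right) = \left(3498102 + 44\right) \left(- \frac{1}{1136}\right) = 3498146 \left(- \frac{1}{1136}\right) = - \frac{1749073}{568}$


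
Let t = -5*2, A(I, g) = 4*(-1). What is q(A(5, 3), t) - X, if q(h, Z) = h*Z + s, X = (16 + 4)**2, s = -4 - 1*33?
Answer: -397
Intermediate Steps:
A(I, g) = -4
t = -10
s = -37 (s = -4 - 33 = -37)
X = 400 (X = 20**2 = 400)
q(h, Z) = -37 + Z*h (q(h, Z) = h*Z - 37 = Z*h - 37 = -37 + Z*h)
q(A(5, 3), t) - X = (-37 - 10*(-4)) - 1*400 = (-37 + 40) - 400 = 3 - 400 = -397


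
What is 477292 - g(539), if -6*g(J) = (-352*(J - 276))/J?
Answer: 70157716/147 ≈ 4.7726e+5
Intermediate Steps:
g(J) = -(97152 - 352*J)/(6*J) (g(J) = -(-352*(J - 276))/(6*J) = -(-352*(-276 + J))/(6*J) = -(97152 - 352*J)/(6*J))
477292 - g(539) = 477292 - (176/3 - 16192/539) = 477292 - (176/3 - 16192*1/539) = 477292 - (176/3 - 1472/49) = 477292 - 1*4208/147 = 477292 - 4208/147 = 70157716/147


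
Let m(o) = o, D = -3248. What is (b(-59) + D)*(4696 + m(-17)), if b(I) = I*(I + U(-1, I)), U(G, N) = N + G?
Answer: 17653867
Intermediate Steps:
U(G, N) = G + N
b(I) = I*(-1 + 2*I) (b(I) = I*(I + (-1 + I)) = I*(-1 + 2*I))
(b(-59) + D)*(4696 + m(-17)) = (-59*(-1 + 2*(-59)) - 3248)*(4696 - 17) = (-59*(-1 - 118) - 3248)*4679 = (-59*(-119) - 3248)*4679 = (7021 - 3248)*4679 = 3773*4679 = 17653867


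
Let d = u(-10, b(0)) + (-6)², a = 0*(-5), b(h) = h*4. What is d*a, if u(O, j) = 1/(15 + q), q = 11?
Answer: 0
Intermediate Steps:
b(h) = 4*h
u(O, j) = 1/26 (u(O, j) = 1/(15 + 11) = 1/26)
a = 0
d = 937/26 (d = 1/26 + (-6)² = 1/26 + 36 = 937/26 ≈ 36.038)
d*a = (937/26)*0 = 0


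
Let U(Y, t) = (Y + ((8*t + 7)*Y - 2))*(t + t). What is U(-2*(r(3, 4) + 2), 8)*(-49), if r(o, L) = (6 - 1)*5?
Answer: 3049760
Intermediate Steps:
r(o, L) = 25 (r(o, L) = 5*5 = 25)
U(Y, t) = 2*t*(-2 + Y + Y*(7 + 8*t)) (U(Y, t) = (Y + ((7 + 8*t)*Y - 2))*(2*t) = (Y + (Y*(7 + 8*t) - 2))*(2*t) = (Y + (-2 + Y*(7 + 8*t)))*(2*t) = (-2 + Y + Y*(7 + 8*t))*(2*t) = 2*t*(-2 + Y + Y*(7 + 8*t)))
U(-2*(r(3, 4) + 2), 8)*(-49) = (4*8*(-1 + 4*(-2*(25 + 2)) + 4*(-2*(25 + 2))*8))*(-49) = (4*8*(-1 + 4*(-2*27) + 4*(-2*27)*8))*(-49) = (4*8*(-1 + 4*(-54) + 4*(-54)*8))*(-49) = (4*8*(-1 - 216 - 1728))*(-49) = (4*8*(-1945))*(-49) = -62240*(-49) = 3049760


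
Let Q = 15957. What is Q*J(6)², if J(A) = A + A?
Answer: 2297808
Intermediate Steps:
J(A) = 2*A
Q*J(6)² = 15957*(2*6)² = 15957*12² = 15957*144 = 2297808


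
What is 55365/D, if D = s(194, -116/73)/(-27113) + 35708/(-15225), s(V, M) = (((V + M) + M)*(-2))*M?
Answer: -121791197279611125/5208480246316 ≈ -23383.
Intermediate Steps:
s(V, M) = M*(-4*M - 2*V) (s(V, M) = (((M + V) + M)*(-2))*M = ((V + 2*M)*(-2))*M = (-4*M - 2*V)*M = M*(-4*M - 2*V))
D = -5208480246316/2199786819825 (D = -2*(-116/73)*(194 + 2*(-116/73))/(-27113) + 35708/(-15225) = -2*(-116*1/73)*(194 + 2*(-116*1/73))*(-1/27113) + 35708*(-1/15225) = -2*(-116/73)*(194 + 2*(-116/73))*(-1/27113) - 35708/15225 = -2*(-116/73)*(194 - 232/73)*(-1/27113) - 35708/15225 = -2*(-116/73)*13930/73*(-1/27113) - 35708/15225 = (3231760/5329)*(-1/27113) - 35708/15225 = -3231760/144485177 - 35708/15225 = -5208480246316/2199786819825 ≈ -2.3677)
55365/D = 55365/(-5208480246316/2199786819825) = 55365*(-2199786819825/5208480246316) = -121791197279611125/5208480246316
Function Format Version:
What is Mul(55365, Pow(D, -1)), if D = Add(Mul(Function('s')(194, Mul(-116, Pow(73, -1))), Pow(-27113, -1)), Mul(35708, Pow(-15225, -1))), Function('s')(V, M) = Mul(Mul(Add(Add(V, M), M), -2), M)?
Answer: Rational(-121791197279611125, 5208480246316) ≈ -23383.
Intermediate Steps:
Function('s')(V, M) = Mul(M, Add(Mul(-4, M), Mul(-2, V))) (Function('s')(V, M) = Mul(Mul(Add(Add(M, V), M), -2), M) = Mul(Mul(Add(V, Mul(2, M)), -2), M) = Mul(Add(Mul(-4, M), Mul(-2, V)), M) = Mul(M, Add(Mul(-4, M), Mul(-2, V))))
D = Rational(-5208480246316, 2199786819825) (D = Add(Mul(Mul(-2, Mul(-116, Pow(73, -1)), Add(194, Mul(2, Mul(-116, Pow(73, -1))))), Pow(-27113, -1)), Mul(35708, Pow(-15225, -1))) = Add(Mul(Mul(-2, Mul(-116, Rational(1, 73)), Add(194, Mul(2, Mul(-116, Rational(1, 73))))), Rational(-1, 27113)), Mul(35708, Rational(-1, 15225))) = Add(Mul(Mul(-2, Rational(-116, 73), Add(194, Mul(2, Rational(-116, 73)))), Rational(-1, 27113)), Rational(-35708, 15225)) = Add(Mul(Mul(-2, Rational(-116, 73), Add(194, Rational(-232, 73))), Rational(-1, 27113)), Rational(-35708, 15225)) = Add(Mul(Mul(-2, Rational(-116, 73), Rational(13930, 73)), Rational(-1, 27113)), Rational(-35708, 15225)) = Add(Mul(Rational(3231760, 5329), Rational(-1, 27113)), Rational(-35708, 15225)) = Add(Rational(-3231760, 144485177), Rational(-35708, 15225)) = Rational(-5208480246316, 2199786819825) ≈ -2.3677)
Mul(55365, Pow(D, -1)) = Mul(55365, Pow(Rational(-5208480246316, 2199786819825), -1)) = Mul(55365, Rational(-2199786819825, 5208480246316)) = Rational(-121791197279611125, 5208480246316)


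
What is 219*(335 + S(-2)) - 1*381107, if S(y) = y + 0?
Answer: -308180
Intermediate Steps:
S(y) = y
219*(335 + S(-2)) - 1*381107 = 219*(335 - 2) - 1*381107 = 219*333 - 381107 = 72927 - 381107 = -308180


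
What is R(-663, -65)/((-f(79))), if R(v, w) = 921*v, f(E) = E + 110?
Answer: 67847/21 ≈ 3230.8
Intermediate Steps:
f(E) = 110 + E
R(-663, -65)/((-f(79))) = (921*(-663))/((-(110 + 79))) = -610623/((-1*189)) = -610623/(-189) = -610623*(-1/189) = 67847/21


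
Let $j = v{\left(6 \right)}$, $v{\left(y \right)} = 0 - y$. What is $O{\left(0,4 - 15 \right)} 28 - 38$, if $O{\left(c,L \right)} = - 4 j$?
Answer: $634$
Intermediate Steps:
$v{\left(y \right)} = - y$
$j = -6$ ($j = \left(-1\right) 6 = -6$)
$O{\left(c,L \right)} = 24$ ($O{\left(c,L \right)} = \left(-4\right) \left(-6\right) = 24$)
$O{\left(0,4 - 15 \right)} 28 - 38 = 24 \cdot 28 - 38 = 672 - 38 = 634$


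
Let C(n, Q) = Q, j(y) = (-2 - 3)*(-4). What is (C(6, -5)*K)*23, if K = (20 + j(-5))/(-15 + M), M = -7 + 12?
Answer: 460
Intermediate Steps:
j(y) = 20 (j(y) = -5*(-4) = 20)
M = 5
K = -4 (K = (20 + 20)/(-15 + 5) = 40/(-10) = 40*(-⅒) = -4)
(C(6, -5)*K)*23 = -5*(-4)*23 = 20*23 = 460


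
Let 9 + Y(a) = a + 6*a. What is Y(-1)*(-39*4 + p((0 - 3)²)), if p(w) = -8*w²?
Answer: 12864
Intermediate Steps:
Y(a) = -9 + 7*a (Y(a) = -9 + (a + 6*a) = -9 + 7*a)
Y(-1)*(-39*4 + p((0 - 3)²)) = (-9 + 7*(-1))*(-39*4 - 8*(0 - 3)⁴) = (-9 - 7)*(-156 - 8*((-3)²)²) = -16*(-156 - 8*9²) = -16*(-156 - 8*81) = -16*(-156 - 648) = -16*(-804) = 12864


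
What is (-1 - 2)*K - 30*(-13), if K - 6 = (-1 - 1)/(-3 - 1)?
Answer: 741/2 ≈ 370.50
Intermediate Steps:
K = 13/2 (K = 6 + (-1 - 1)/(-3 - 1) = 6 - 2/(-4) = 6 - 2*(-¼) = 6 + ½ = 13/2 ≈ 6.5000)
(-1 - 2)*K - 30*(-13) = (-1 - 2)*(13/2) - 30*(-13) = -3*13/2 + 390 = -39/2 + 390 = 741/2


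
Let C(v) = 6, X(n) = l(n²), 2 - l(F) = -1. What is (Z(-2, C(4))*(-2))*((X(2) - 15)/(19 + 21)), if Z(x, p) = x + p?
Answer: 12/5 ≈ 2.4000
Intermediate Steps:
l(F) = 3 (l(F) = 2 - 1*(-1) = 2 + 1 = 3)
X(n) = 3
Z(x, p) = p + x
(Z(-2, C(4))*(-2))*((X(2) - 15)/(19 + 21)) = ((6 - 2)*(-2))*((3 - 15)/(19 + 21)) = (4*(-2))*(-12/40) = -(-96)/40 = -8*(-3/10) = 12/5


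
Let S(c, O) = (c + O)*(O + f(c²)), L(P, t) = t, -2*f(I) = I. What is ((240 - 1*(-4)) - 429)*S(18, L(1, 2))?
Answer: 592000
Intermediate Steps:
f(I) = -I/2
S(c, O) = (O + c)*(O - c²/2) (S(c, O) = (c + O)*(O - c²/2) = (O + c)*(O - c²/2))
((240 - 1*(-4)) - 429)*S(18, L(1, 2)) = ((240 - 1*(-4)) - 429)*(2² - ½*18³ + 2*18 - ½*2*18²) = ((240 + 4) - 429)*(4 - ½*5832 + 36 - ½*2*324) = (244 - 429)*(4 - 2916 + 36 - 324) = -185*(-3200) = 592000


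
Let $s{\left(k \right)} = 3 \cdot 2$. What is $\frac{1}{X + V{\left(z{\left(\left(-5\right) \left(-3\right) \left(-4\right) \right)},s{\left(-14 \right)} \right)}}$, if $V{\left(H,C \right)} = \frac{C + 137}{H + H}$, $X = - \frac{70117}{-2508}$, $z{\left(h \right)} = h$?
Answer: $\frac{8360}{223761} \approx 0.037361$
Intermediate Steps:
$X = \frac{70117}{2508}$ ($X = \left(-70117\right) \left(- \frac{1}{2508}\right) = \frac{70117}{2508} \approx 27.957$)
$s{\left(k \right)} = 6$
$V{\left(H,C \right)} = \frac{137 + C}{2 H}$
$\frac{1}{X + V{\left(z{\left(\left(-5\right) \left(-3\right) \left(-4\right) \right)},s{\left(-14 \right)} \right)}} = \frac{1}{\frac{70117}{2508} + \frac{137 + 6}{2 \left(-5\right) \left(-3\right) \left(-4\right)}} = \frac{1}{\frac{70117}{2508} + \frac{1}{2} \frac{1}{15 \left(-4\right)} 143} = \frac{1}{\frac{70117}{2508} + \frac{1}{2} \frac{1}{-60} \cdot 143} = \frac{1}{\frac{70117}{2508} + \frac{1}{2} \left(- \frac{1}{60}\right) 143} = \frac{1}{\frac{70117}{2508} - \frac{143}{120}} = \frac{1}{\frac{223761}{8360}} = \frac{8360}{223761}$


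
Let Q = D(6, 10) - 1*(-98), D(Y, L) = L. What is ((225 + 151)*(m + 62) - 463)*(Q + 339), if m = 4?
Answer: 10885791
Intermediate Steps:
Q = 108 (Q = 10 - 1*(-98) = 10 + 98 = 108)
((225 + 151)*(m + 62) - 463)*(Q + 339) = ((225 + 151)*(4 + 62) - 463)*(108 + 339) = (376*66 - 463)*447 = (24816 - 463)*447 = 24353*447 = 10885791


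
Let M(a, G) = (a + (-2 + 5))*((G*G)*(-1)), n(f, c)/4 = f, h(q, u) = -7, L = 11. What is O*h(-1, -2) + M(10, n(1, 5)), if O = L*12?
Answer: -1132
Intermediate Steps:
O = 132 (O = 11*12 = 132)
n(f, c) = 4*f
M(a, G) = -G**2*(3 + a) (M(a, G) = (a + 3)*(G**2*(-1)) = (3 + a)*(-G**2) = -G**2*(3 + a))
O*h(-1, -2) + M(10, n(1, 5)) = 132*(-7) + (4*1)**2*(-3 - 1*10) = -924 + 4**2*(-3 - 10) = -924 + 16*(-13) = -924 - 208 = -1132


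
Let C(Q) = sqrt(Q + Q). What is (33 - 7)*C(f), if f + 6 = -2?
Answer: 104*I ≈ 104.0*I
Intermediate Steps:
f = -8 (f = -6 - 2 = -8)
C(Q) = sqrt(2)*sqrt(Q) (C(Q) = sqrt(2*Q) = sqrt(2)*sqrt(Q))
(33 - 7)*C(f) = (33 - 7)*(sqrt(2)*sqrt(-8)) = 26*(sqrt(2)*(2*I*sqrt(2))) = 26*(4*I) = 104*I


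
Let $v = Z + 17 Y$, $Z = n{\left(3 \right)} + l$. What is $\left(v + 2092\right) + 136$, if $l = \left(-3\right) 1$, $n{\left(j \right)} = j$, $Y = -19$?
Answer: $1905$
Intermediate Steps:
$l = -3$
$Z = 0$ ($Z = 3 - 3 = 0$)
$v = -323$ ($v = 0 + 17 \left(-19\right) = 0 - 323 = -323$)
$\left(v + 2092\right) + 136 = \left(-323 + 2092\right) + 136 = 1769 + 136 = 1905$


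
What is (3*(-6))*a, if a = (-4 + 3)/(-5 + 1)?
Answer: -9/2 ≈ -4.5000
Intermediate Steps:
a = ¼ (a = -1/(-4) = -1*(-¼) = ¼ ≈ 0.25000)
(3*(-6))*a = (3*(-6))*(¼) = -18*¼ = -9/2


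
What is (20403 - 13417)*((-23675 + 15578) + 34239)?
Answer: 182628012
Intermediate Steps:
(20403 - 13417)*((-23675 + 15578) + 34239) = 6986*(-8097 + 34239) = 6986*26142 = 182628012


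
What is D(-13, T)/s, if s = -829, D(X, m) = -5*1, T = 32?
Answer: 5/829 ≈ 0.0060314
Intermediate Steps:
D(X, m) = -5
D(-13, T)/s = -5/(-829) = -5*(-1/829) = 5/829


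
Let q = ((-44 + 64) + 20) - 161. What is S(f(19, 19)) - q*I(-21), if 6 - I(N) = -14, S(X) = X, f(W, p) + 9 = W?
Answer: 2430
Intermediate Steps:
f(W, p) = -9 + W
I(N) = 20 (I(N) = 6 - 1*(-14) = 6 + 14 = 20)
q = -121 (q = (20 + 20) - 161 = 40 - 161 = -121)
S(f(19, 19)) - q*I(-21) = (-9 + 19) - (-121)*20 = 10 - 1*(-2420) = 10 + 2420 = 2430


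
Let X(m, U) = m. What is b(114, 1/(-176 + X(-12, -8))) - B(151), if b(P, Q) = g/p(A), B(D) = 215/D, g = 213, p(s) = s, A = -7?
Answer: -33668/1057 ≈ -31.852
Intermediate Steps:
b(P, Q) = -213/7 (b(P, Q) = 213/(-7) = 213*(-⅐) = -213/7)
b(114, 1/(-176 + X(-12, -8))) - B(151) = -213/7 - 215/151 = -33668/1057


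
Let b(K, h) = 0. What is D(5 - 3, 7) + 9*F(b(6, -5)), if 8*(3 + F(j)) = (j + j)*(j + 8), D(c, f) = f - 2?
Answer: -22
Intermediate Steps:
D(c, f) = -2 + f
F(j) = -3 + j*(8 + j)/4 (F(j) = -3 + ((j + j)*(j + 8))/8 = -3 + ((2*j)*(8 + j))/8 = -3 + (2*j*(8 + j))/8 = -3 + j*(8 + j)/4)
D(5 - 3, 7) + 9*F(b(6, -5)) = (-2 + 7) + 9*(-3 + 2*0 + (1/4)*0**2) = 5 + 9*(-3 + 0 + (1/4)*0) = 5 + 9*(-3 + 0 + 0) = 5 + 9*(-3) = 5 - 27 = -22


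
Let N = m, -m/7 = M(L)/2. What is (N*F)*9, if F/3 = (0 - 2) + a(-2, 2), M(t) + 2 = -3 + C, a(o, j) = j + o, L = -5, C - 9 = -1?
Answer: 567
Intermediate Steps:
C = 8 (C = 9 - 1 = 8)
M(t) = 3 (M(t) = -2 + (-3 + 8) = -2 + 5 = 3)
F = -6 (F = 3*((0 - 2) + (2 - 2)) = 3*(-2 + 0) = 3*(-2) = -6)
m = -21/2 ≈ -10.500
N = -21/2 ≈ -10.500
(N*F)*9 = -21/2*(-6)*9 = 63*9 = 567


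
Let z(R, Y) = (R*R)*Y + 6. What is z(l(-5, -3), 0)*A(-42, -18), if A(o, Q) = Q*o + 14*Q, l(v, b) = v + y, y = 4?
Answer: 3024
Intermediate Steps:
l(v, b) = 4 + v (l(v, b) = v + 4 = 4 + v)
A(o, Q) = 14*Q + Q*o
z(R, Y) = 6 + Y*R² (z(R, Y) = R²*Y + 6 = Y*R² + 6 = 6 + Y*R²)
z(l(-5, -3), 0)*A(-42, -18) = (6 + 0*(4 - 5)²)*(-18*(14 - 42)) = (6 + 0*(-1)²)*(-18*(-28)) = (6 + 0*1)*504 = (6 + 0)*504 = 6*504 = 3024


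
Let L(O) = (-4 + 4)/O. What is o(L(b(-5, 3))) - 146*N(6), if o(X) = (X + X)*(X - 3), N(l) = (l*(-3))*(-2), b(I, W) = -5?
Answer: -5256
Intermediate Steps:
L(O) = 0 (L(O) = 0/O = 0)
N(l) = 6*l (N(l) = -3*l*(-2) = 6*l)
o(X) = 2*X*(-3 + X) (o(X) = (2*X)*(-3 + X) = 2*X*(-3 + X))
o(L(b(-5, 3))) - 146*N(6) = 2*0*(-3 + 0) - 876*6 = 2*0*(-3) - 146*36 = 0 - 5256 = -5256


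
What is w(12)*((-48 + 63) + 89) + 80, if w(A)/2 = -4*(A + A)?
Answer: -19888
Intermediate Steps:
w(A) = -16*A (w(A) = 2*(-4*(A + A)) = 2*(-8*A) = -16*A)
w(12)*((-48 + 63) + 89) + 80 = (-16*12)*((-48 + 63) + 89) + 80 = -192*(15 + 89) + 80 = -192*104 + 80 = -19968 + 80 = -19888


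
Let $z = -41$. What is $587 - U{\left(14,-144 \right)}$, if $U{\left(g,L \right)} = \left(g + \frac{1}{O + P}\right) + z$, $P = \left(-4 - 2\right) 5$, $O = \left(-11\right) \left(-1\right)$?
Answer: $\frac{11667}{19} \approx 614.05$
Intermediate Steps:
$O = 11$
$P = -30$ ($P = \left(-6\right) 5 = -30$)
$U{\left(g,L \right)} = - \frac{780}{19} + g$ ($U{\left(g,L \right)} = \left(g + \frac{1}{11 - 30}\right) - 41 = \left(g + \frac{1}{-19}\right) - 41 = \left(g - \frac{1}{19}\right) - 41 = \left(- \frac{1}{19} + g\right) - 41 = - \frac{780}{19} + g$)
$587 - U{\left(14,-144 \right)} = 587 - \left(- \frac{780}{19} + 14\right) = 587 - - \frac{514}{19} = 587 + \frac{514}{19} = \frac{11667}{19}$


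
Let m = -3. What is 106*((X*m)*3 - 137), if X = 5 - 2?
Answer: -17384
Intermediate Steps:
X = 3
106*((X*m)*3 - 137) = 106*((3*(-3))*3 - 137) = 106*(-9*3 - 137) = 106*(-27 - 137) = 106*(-164) = -17384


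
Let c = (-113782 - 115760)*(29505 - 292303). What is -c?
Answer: -60323178516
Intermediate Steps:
c = 60323178516 (c = -229542*(-262798) = 60323178516)
-c = -1*60323178516 = -60323178516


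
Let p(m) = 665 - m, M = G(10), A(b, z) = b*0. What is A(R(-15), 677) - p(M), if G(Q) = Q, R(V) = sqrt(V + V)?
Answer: -655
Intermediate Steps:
R(V) = sqrt(2)*sqrt(V) (R(V) = sqrt(2*V) = sqrt(2)*sqrt(V))
A(b, z) = 0
M = 10
A(R(-15), 677) - p(M) = 0 - (665 - 1*10) = 0 - (665 - 10) = 0 - 1*655 = 0 - 655 = -655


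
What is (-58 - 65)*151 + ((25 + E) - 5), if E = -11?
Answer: -18564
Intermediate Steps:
(-58 - 65)*151 + ((25 + E) - 5) = (-58 - 65)*151 + ((25 - 11) - 5) = -123*151 + (14 - 5) = -18573 + 9 = -18564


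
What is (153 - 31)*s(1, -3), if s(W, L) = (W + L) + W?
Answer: -122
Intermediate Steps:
s(W, L) = L + 2*W (s(W, L) = (L + W) + W = L + 2*W)
(153 - 31)*s(1, -3) = (153 - 31)*(-3 + 2*1) = 122*(-3 + 2) = 122*(-1) = -122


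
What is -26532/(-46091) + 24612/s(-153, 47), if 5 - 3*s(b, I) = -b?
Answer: -849812085/1705367 ≈ -498.32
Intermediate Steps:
s(b, I) = 5/3 + b/3 (s(b, I) = 5/3 - (-1)*b/3 = 5/3 + b/3)
-26532/(-46091) + 24612/s(-153, 47) = -26532/(-46091) + 24612/(5/3 + (1/3)*(-153)) = -26532*(-1/46091) + 24612/(5/3 - 51) = 26532/46091 + 24612/(-148/3) = 26532/46091 + 24612*(-3/148) = 26532/46091 - 18459/37 = -849812085/1705367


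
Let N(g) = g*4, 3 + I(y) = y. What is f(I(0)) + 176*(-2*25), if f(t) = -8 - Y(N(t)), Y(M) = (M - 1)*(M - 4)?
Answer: -9016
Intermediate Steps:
I(y) = -3 + y
N(g) = 4*g
Y(M) = (-1 + M)*(-4 + M)
f(t) = -12 - 16*t**2 + 20*t (f(t) = -8 - (4 + (4*t)**2 - 20*t) = -8 - (4 + 16*t**2 - 20*t) = -8 - (4 - 20*t + 16*t**2) = -8 + (-4 - 16*t**2 + 20*t) = -12 - 16*t**2 + 20*t)
f(I(0)) + 176*(-2*25) = (-12 - 16*(-3 + 0)**2 + 20*(-3 + 0)) + 176*(-2*25) = (-12 - 16*(-3)**2 + 20*(-3)) + 176*(-50) = (-12 - 16*9 - 60) - 8800 = (-12 - 144 - 60) - 8800 = -216 - 8800 = -9016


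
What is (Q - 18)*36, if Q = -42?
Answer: -2160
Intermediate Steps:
(Q - 18)*36 = (-42 - 18)*36 = -60*36 = -2160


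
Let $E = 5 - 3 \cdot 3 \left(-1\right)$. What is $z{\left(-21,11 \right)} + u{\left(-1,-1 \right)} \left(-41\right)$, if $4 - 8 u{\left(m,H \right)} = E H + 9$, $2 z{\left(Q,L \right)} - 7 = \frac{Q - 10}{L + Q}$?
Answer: $- \frac{1643}{40} \approx -41.075$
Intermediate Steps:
$z{\left(Q,L \right)} = \frac{7}{2} + \frac{-10 + Q}{2 \left(L + Q\right)}$ ($z{\left(Q,L \right)} = \frac{7}{2} + \frac{\left(Q - 10\right) \frac{1}{L + Q}}{2} = \frac{7}{2} + \frac{\left(-10 + Q\right) \frac{1}{L + Q}}{2} = \frac{7}{2} + \frac{\frac{1}{L + Q} \left(-10 + Q\right)}{2} = \frac{7}{2} + \frac{-10 + Q}{2 \left(L + Q\right)}$)
$E = 14$ ($E = 5 - -9 = 5 + 9 = 14$)
$u{\left(m,H \right)} = - \frac{5}{8} - \frac{7 H}{4}$ ($u{\left(m,H \right)} = \frac{1}{2} - \frac{14 H + 9}{8} = \frac{1}{2} - \frac{9 + 14 H}{8} = \frac{1}{2} - \left(\frac{9}{8} + \frac{7 H}{4}\right) = - \frac{5}{8} - \frac{7 H}{4}$)
$z{\left(-21,11 \right)} + u{\left(-1,-1 \right)} \left(-41\right) = \frac{-5 + 4 \left(-21\right) + \frac{7}{2} \cdot 11}{11 - 21} + \left(- \frac{5}{8} - - \frac{7}{4}\right) \left(-41\right) = \frac{-5 - 84 + \frac{77}{2}}{-10} + \left(- \frac{5}{8} + \frac{7}{4}\right) \left(-41\right) = \left(- \frac{1}{10}\right) \left(- \frac{101}{2}\right) + \frac{9}{8} \left(-41\right) = \frac{101}{20} - \frac{369}{8} = - \frac{1643}{40}$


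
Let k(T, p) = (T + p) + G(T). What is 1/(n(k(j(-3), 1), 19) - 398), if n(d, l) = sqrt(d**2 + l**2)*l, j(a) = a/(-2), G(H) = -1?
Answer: -1592/109083 - 38*sqrt(1453)/109083 ≈ -0.027873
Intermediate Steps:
j(a) = -a/2 (j(a) = a*(-1/2) = -a/2)
k(T, p) = -1 + T + p (k(T, p) = (T + p) - 1 = -1 + T + p)
n(d, l) = l*sqrt(d**2 + l**2)
1/(n(k(j(-3), 1), 19) - 398) = 1/(19*sqrt((-1 - 1/2*(-3) + 1)**2 + 19**2) - 398) = 1/(19*sqrt((-1 + 3/2 + 1)**2 + 361) - 398) = 1/(19*sqrt((3/2)**2 + 361) - 398) = 1/(19*sqrt(9/4 + 361) - 398) = 1/(19*sqrt(1453/4) - 398) = 1/(19*(sqrt(1453)/2) - 398) = 1/(19*sqrt(1453)/2 - 398) = 1/(-398 + 19*sqrt(1453)/2)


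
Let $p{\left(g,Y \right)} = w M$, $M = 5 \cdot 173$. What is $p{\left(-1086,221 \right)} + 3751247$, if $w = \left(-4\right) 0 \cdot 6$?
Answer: $3751247$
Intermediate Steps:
$M = 865$
$w = 0$ ($w = 0 \cdot 6 = 0$)
$p{\left(g,Y \right)} = 0$ ($p{\left(g,Y \right)} = 0 \cdot 865 = 0$)
$p{\left(-1086,221 \right)} + 3751247 = 0 + 3751247 = 3751247$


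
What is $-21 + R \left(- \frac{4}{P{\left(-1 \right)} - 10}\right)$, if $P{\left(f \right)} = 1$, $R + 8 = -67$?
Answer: $- \frac{163}{3} \approx -54.333$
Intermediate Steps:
$R = -75$ ($R = -8 - 67 = -75$)
$-21 + R \left(- \frac{4}{P{\left(-1 \right)} - 10}\right) = -21 - 75 \left(- \frac{4}{1 - 10}\right) = -21 - 75 \left(- \frac{4}{-9}\right) = -21 - 75 \left(\left(-4\right) \left(- \frac{1}{9}\right)\right) = -21 - \frac{100}{3} = - \frac{163}{3}$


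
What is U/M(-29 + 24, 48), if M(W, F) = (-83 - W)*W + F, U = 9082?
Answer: 4541/219 ≈ 20.735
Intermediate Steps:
M(W, F) = F + W*(-83 - W) (M(W, F) = W*(-83 - W) + F = F + W*(-83 - W))
U/M(-29 + 24, 48) = 9082/(48 - (-29 + 24)² - 83*(-29 + 24)) = 9082/(48 - 1*(-5)² - 83*(-5)) = 9082/(48 - 1*25 + 415) = 9082/(48 - 25 + 415) = 9082/438 = 9082*(1/438) = 4541/219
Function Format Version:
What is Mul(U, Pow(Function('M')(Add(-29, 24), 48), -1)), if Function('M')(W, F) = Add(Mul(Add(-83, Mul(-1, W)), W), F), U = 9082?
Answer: Rational(4541, 219) ≈ 20.735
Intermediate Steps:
Function('M')(W, F) = Add(F, Mul(W, Add(-83, Mul(-1, W)))) (Function('M')(W, F) = Add(Mul(W, Add(-83, Mul(-1, W))), F) = Add(F, Mul(W, Add(-83, Mul(-1, W)))))
Mul(U, Pow(Function('M')(Add(-29, 24), 48), -1)) = Mul(9082, Pow(Add(48, Mul(-1, Pow(Add(-29, 24), 2)), Mul(-83, Add(-29, 24))), -1)) = Mul(9082, Pow(Add(48, Mul(-1, Pow(-5, 2)), Mul(-83, -5)), -1)) = Mul(9082, Pow(Add(48, Mul(-1, 25), 415), -1)) = Mul(9082, Pow(Add(48, -25, 415), -1)) = Mul(9082, Pow(438, -1)) = Mul(9082, Rational(1, 438)) = Rational(4541, 219)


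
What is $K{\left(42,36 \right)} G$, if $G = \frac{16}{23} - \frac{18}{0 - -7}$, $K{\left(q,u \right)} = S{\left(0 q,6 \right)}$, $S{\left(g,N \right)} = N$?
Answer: $- \frac{1812}{161} \approx -11.255$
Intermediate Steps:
$K{\left(q,u \right)} = 6$
$G = - \frac{302}{161}$ ($G = 16 \cdot \frac{1}{23} - \frac{18}{0 + 7} = \frac{16}{23} - \frac{18}{7} = - \frac{302}{161} \approx -1.8758$)
$K{\left(42,36 \right)} G = 6 \left(- \frac{302}{161}\right) = - \frac{1812}{161}$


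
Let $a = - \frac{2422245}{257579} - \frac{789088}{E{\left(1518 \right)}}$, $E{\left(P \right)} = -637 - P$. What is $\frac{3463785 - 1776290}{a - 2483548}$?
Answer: $- \frac{133814193824825}{196910944088469} \approx -0.67957$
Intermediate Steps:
$a = \frac{28290365711}{79297535}$ ($a = - \frac{2422245}{257579} - \frac{789088}{-637 - 1518} = \left(-2422245\right) \frac{1}{257579} - \frac{789088}{-637 - 1518} = - \frac{346035}{36797} - \frac{789088}{-2155} = - \frac{346035}{36797} - - \frac{789088}{2155} = - \frac{346035}{36797} + \frac{789088}{2155} = \frac{28290365711}{79297535} \approx 356.76$)
$\frac{3463785 - 1776290}{a - 2483548} = \frac{3463785 - 1776290}{\frac{28290365711}{79297535} - 2483548} = \frac{1687495}{- \frac{196910944088469}{79297535}} = 1687495 \left(- \frac{79297535}{196910944088469}\right) = - \frac{133814193824825}{196910944088469}$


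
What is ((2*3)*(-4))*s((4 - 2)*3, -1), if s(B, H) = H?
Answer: 24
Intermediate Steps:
((2*3)*(-4))*s((4 - 2)*3, -1) = ((2*3)*(-4))*(-1) = (6*(-4))*(-1) = -24*(-1) = 24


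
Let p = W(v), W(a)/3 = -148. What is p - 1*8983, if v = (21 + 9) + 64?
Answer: -9427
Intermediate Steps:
v = 94 (v = 30 + 64 = 94)
W(a) = -444 (W(a) = 3*(-148) = -444)
p = -444
p - 1*8983 = -444 - 1*8983 = -444 - 8983 = -9427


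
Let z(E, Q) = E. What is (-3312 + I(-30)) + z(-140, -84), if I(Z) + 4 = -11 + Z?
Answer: -3497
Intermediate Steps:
I(Z) = -15 + Z (I(Z) = -4 + (-11 + Z) = -15 + Z)
(-3312 + I(-30)) + z(-140, -84) = (-3312 + (-15 - 30)) - 140 = (-3312 - 45) - 140 = -3357 - 140 = -3497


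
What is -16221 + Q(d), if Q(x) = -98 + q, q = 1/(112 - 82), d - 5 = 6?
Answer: -489569/30 ≈ -16319.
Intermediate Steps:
d = 11 (d = 5 + 6 = 11)
q = 1/30 ≈ 0.033333
Q(x) = -2939/30 (Q(x) = -98 + 1/30 = -2939/30)
-16221 + Q(d) = -16221 - 2939/30 = -489569/30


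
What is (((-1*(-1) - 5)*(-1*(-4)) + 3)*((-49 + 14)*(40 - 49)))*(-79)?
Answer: 323505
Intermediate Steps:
(((-1*(-1) - 5)*(-1*(-4)) + 3)*((-49 + 14)*(40 - 49)))*(-79) = (((1 - 5)*4 + 3)*(-35*(-9)))*(-79) = ((-4*4 + 3)*315)*(-79) = ((-16 + 3)*315)*(-79) = -13*315*(-79) = -4095*(-79) = 323505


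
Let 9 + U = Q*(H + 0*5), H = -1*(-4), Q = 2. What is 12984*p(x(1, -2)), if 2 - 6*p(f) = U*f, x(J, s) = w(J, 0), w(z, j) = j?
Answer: 4328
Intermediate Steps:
H = 4
U = -1 (U = -9 + 2*(4 + 0*5) = -9 + 2*(4 + 0) = -9 + 2*4 = -9 + 8 = -1)
x(J, s) = 0
p(f) = ⅓ + f/6 (p(f) = ⅓ - (-1)*f/6 = ⅓ + f/6)
12984*p(x(1, -2)) = 12984*(⅓ + (⅙)*0) = 12984*(⅓ + 0) = 12984*(⅓) = 4328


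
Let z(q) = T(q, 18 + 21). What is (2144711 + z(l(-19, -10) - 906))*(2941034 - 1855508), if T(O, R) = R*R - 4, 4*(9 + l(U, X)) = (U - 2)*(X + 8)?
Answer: 2329786295928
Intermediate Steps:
l(U, X) = -9 + (-2 + U)*(8 + X)/4 (l(U, X) = -9 + ((U - 2)*(X + 8))/4 = -9 + ((-2 + U)*(8 + X))/4 = -9 + (-2 + U)*(8 + X)/4)
T(O, R) = -4 + R² (T(O, R) = R² - 4 = -4 + R²)
z(q) = 1517 (z(q) = -4 + (18 + 21)² = -4 + 39² = -4 + 1521 = 1517)
(2144711 + z(l(-19, -10) - 906))*(2941034 - 1855508) = (2144711 + 1517)*(2941034 - 1855508) = 2146228*1085526 = 2329786295928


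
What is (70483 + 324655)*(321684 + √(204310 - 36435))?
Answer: 127109572392 + 1975690*√6715 ≈ 1.2727e+11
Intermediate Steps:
(70483 + 324655)*(321684 + √(204310 - 36435)) = 395138*(321684 + √167875) = 395138*(321684 + 5*√6715) = 127109572392 + 1975690*√6715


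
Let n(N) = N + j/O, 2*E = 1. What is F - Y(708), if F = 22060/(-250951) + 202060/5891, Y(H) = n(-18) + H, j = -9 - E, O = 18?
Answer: -34873404126361/53220684276 ≈ -655.26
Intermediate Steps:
E = ½ (E = (½)*1 = ½ ≈ 0.50000)
j = -19/2 (j = -9 - 1*½ = -9 - ½ = -19/2 ≈ -9.5000)
n(N) = -19/36 + N (n(N) = N - 19/2/18 = N - 19/2*1/18 = N - 19/36 = -19/36 + N)
Y(H) = -667/36 + H (Y(H) = (-19/36 - 18) + H = -667/36 + H)
F = 50577203600/1478352341 (F = 22060*(-1/250951) + 202060*(1/5891) = -22060/250951 + 202060/5891 = 50577203600/1478352341 ≈ 34.212)
F - Y(708) = 50577203600/1478352341 - (-667/36 + 708) = 50577203600/1478352341 - 1*24821/36 = 50577203600/1478352341 - 24821/36 = -34873404126361/53220684276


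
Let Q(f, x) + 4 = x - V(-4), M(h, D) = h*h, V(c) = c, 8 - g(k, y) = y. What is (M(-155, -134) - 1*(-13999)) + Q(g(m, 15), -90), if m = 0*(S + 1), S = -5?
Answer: 37934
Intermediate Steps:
m = 0 (m = 0*(-5 + 1) = 0*(-4) = 0)
g(k, y) = 8 - y
M(h, D) = h**2
Q(f, x) = x (Q(f, x) = -4 + (x - 1*(-4)) = -4 + (x + 4) = -4 + (4 + x) = x)
(M(-155, -134) - 1*(-13999)) + Q(g(m, 15), -90) = ((-155)**2 - 1*(-13999)) - 90 = (24025 + 13999) - 90 = 38024 - 90 = 37934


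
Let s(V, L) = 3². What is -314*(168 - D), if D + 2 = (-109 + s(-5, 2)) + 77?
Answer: -60602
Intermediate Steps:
s(V, L) = 9
D = -25 (D = -2 + ((-109 + 9) + 77) = -2 + (-100 + 77) = -2 - 23 = -25)
-314*(168 - D) = -314*(168 - 1*(-25)) = -314*(168 + 25) = -314*193 = -60602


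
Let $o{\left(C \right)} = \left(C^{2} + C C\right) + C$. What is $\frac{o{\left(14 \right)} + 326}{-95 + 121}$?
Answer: $\frac{366}{13} \approx 28.154$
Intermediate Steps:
$o{\left(C \right)} = C + 2 C^{2}$ ($o{\left(C \right)} = \left(C^{2} + C^{2}\right) + C = 2 C^{2} + C = C + 2 C^{2}$)
$\frac{o{\left(14 \right)} + 326}{-95 + 121} = \frac{14 \left(1 + 2 \cdot 14\right) + 326}{-95 + 121} = \frac{14 \left(1 + 28\right) + 326}{26} = \left(14 \cdot 29 + 326\right) \frac{1}{26} = \left(406 + 326\right) \frac{1}{26} = 732 \cdot \frac{1}{26} = \frac{366}{13}$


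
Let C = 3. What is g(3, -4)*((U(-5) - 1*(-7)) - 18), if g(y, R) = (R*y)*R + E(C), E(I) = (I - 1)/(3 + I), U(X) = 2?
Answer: -435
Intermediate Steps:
E(I) = (-1 + I)/(3 + I)
g(y, R) = ⅓ + y*R² (g(y, R) = (R*y)*R + (-1 + 3)/(3 + 3) = y*R² + 2/6 = y*R² + (⅙)*2 = y*R² + ⅓ = ⅓ + y*R²)
g(3, -4)*((U(-5) - 1*(-7)) - 18) = (⅓ + 3*(-4)²)*((2 - 1*(-7)) - 18) = (⅓ + 3*16)*((2 + 7) - 18) = (⅓ + 48)*(9 - 18) = (145/3)*(-9) = -435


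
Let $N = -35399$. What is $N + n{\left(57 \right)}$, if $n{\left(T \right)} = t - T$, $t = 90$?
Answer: $-35366$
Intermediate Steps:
$n{\left(T \right)} = 90 - T$
$N + n{\left(57 \right)} = -35399 + \left(90 - 57\right) = -35399 + 33 = -35366$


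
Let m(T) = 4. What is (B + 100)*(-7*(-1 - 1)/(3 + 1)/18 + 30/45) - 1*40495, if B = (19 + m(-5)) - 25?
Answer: -727391/18 ≈ -40411.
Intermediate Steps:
B = -2 (B = (19 + 4) - 25 = 23 - 25 = -2)
(B + 100)*(-7*(-1 - 1)/(3 + 1)/18 + 30/45) - 1*40495 = (-2 + 100)*(-7*(-1 - 1)/(3 + 1)/18 + 30/45) - 1*40495 = 98*(-(-14)/4*(1/18) + 30*(1/45)) - 40495 = 98*(-(-14)/4*(1/18) + 2/3) - 40495 = 98*(-7*(-1/2)*(1/18) + 2/3) - 40495 = 98*((7/2)*(1/18) + 2/3) - 40495 = 98*(7/36 + 2/3) - 40495 = 98*(31/36) - 40495 = 1519/18 - 40495 = -727391/18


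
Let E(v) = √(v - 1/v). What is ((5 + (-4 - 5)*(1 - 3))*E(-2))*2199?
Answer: 50577*I*√6/2 ≈ 61944.0*I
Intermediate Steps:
((5 + (-4 - 5)*(1 - 3))*E(-2))*2199 = ((5 + (-4 - 5)*(1 - 3))*√(-2 - 1/(-2)))*2199 = ((5 - 9*(-2))*√(-2 - 1*(-½)))*2199 = ((5 + 18)*√(-2 + ½))*2199 = (23*√(-3/2))*2199 = (23*(I*√6/2))*2199 = (23*I*√6/2)*2199 = 50577*I*√6/2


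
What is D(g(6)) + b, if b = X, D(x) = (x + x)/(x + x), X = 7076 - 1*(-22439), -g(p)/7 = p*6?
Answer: 29516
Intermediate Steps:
g(p) = -42*p (g(p) = -7*p*6 = -42*p)
X = 29515 (X = 7076 + 22439 = 29515)
D(x) = 1 (D(x) = (2*x)/((2*x)) = (2*x)*(1/(2*x)) = 1)
b = 29515
D(g(6)) + b = 1 + 29515 = 29516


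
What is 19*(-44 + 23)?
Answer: -399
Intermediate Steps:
19*(-44 + 23) = 19*(-21) = -399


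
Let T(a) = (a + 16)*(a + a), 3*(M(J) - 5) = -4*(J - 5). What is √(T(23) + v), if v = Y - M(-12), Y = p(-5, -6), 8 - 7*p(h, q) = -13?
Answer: 2*√3981/3 ≈ 42.063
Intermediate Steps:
p(h, q) = 3 (p(h, q) = 8/7 - ⅐*(-13) = 8/7 + 13/7 = 3)
Y = 3
M(J) = 35/3 - 4*J/3 (M(J) = 5 + (-4*(J - 5))/3 = 5 + (-4*(-5 + J))/3 = 5 + (20 - 4*J)/3 = 5 + (20/3 - 4*J/3) = 35/3 - 4*J/3)
v = -74/3 (v = 3 - (35/3 - 4/3*(-12)) = 3 - (35/3 + 16) = 3 - 1*83/3 = 3 - 83/3 = -74/3 ≈ -24.667)
T(a) = 2*a*(16 + a) (T(a) = (16 + a)*(2*a) = 2*a*(16 + a))
√(T(23) + v) = √(2*23*(16 + 23) - 74/3) = √(2*23*39 - 74/3) = √(1794 - 74/3) = √(5308/3) = 2*√3981/3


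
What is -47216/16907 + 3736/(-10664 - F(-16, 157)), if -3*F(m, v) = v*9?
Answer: -544437240/172333051 ≈ -3.1592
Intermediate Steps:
F(m, v) = -3*v (F(m, v) = -v*9/3 = -3*v)
-47216/16907 + 3736/(-10664 - F(-16, 157)) = -47216/16907 + 3736/(-10664 - (-3)*157) = -47216*1/16907 + 3736/(-10664 - 1*(-471)) = -47216/16907 + 3736/(-10664 + 471) = -47216/16907 + 3736/(-10193) = -47216/16907 + 3736*(-1/10193) = -47216/16907 - 3736/10193 = -544437240/172333051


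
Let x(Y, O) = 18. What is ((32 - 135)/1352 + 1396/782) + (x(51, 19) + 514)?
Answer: 282135647/528632 ≈ 533.71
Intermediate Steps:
((32 - 135)/1352 + 1396/782) + (x(51, 19) + 514) = ((32 - 135)/1352 + 1396/782) + (18 + 514) = (-103*1/1352 + 1396*(1/782)) + 532 = (-103/1352 + 698/391) + 532 = 903423/528632 + 532 = 282135647/528632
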